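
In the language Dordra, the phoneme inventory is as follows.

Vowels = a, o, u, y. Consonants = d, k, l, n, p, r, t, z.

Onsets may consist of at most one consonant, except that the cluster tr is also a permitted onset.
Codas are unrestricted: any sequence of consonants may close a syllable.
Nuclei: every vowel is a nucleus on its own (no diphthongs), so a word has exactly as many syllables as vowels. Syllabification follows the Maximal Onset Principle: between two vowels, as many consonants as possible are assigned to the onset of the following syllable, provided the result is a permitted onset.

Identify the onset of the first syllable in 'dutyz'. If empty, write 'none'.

d

Vowels present: u, y; each is a nucleus, giving 2 syllables.
/u…y/ gap (V1→V2): just /t/ — single C goes to the following onset.
Syllabification: du.tyz.
Syllable 1 is /du/: onset /d/, nucleus /u/, coda ∅.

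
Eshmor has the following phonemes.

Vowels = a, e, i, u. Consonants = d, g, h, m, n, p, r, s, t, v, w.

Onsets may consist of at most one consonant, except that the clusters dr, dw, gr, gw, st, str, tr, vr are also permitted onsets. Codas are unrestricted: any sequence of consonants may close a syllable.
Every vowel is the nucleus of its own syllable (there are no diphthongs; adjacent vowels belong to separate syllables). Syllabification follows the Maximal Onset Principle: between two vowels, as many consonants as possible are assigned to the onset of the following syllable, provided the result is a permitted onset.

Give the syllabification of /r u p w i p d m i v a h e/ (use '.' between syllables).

rup.wipd.mi.va.he

The vowels are u, i, i, a, e — 5 nuclei, so 5 syllables.
σ1/σ2 boundary: /pw/; trying suffixes from longest down, /w/ is the first permitted one, so coda /p/ | onset /w/.
σ2/σ3 boundary: cluster /pdm/ — the longest permitted-onset suffix is /m/; onset = /m/, preceding coda = /pd/.
σ3/σ4 boundary: just /v/ — single C goes to the following onset.
σ4/σ5 boundary: /h/ → onset of the next syllable (single consonants are always licit onsets).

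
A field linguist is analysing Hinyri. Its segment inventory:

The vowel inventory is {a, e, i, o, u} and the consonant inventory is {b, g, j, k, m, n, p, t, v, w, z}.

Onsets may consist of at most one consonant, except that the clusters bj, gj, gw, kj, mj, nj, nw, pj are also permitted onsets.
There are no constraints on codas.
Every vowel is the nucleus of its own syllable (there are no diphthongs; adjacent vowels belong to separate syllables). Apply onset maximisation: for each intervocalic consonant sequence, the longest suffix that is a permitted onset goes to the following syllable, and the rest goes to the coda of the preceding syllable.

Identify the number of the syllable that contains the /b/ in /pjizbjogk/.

2

Nuclei (vowels): i, o → 2 syllables.
σ1/σ2 boundary: /zbj/ — longest licit onset from the right is /bj/, leaving /z/ as coda.
So the parse is pjiz.bjogk.
The /b/ is in the onset of syllable 2 (/bjogk/).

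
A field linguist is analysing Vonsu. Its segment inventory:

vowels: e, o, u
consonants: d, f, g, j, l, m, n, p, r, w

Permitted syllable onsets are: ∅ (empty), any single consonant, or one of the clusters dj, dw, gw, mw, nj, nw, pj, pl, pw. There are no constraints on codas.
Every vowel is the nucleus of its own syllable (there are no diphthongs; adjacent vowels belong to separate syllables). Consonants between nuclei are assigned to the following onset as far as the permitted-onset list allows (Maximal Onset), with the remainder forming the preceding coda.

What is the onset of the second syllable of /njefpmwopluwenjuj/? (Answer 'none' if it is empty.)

mw

Nuclei (vowels): e, o, u, e, u → 5 syllables.
Between /e/ (V1) and /o/ (V2): /fpmw/ — longest licit onset from the right is /mw/, leaving /fp/ as coda.
Between /o/ (V2) and /u/ (V3): /pl/ is a licit onset in full, so it all attaches to the next syllable.
Between /u/ (V3) and /e/ (V4): just /w/ — single C goes to the following onset.
Between /e/ (V4) and /u/ (V5): cluster /nj/ — /nj/ is itself a permitted onset, so the whole cluster goes right; preceding coda = ∅.
Result: njefp.mwo.plu.we.njuj.
Syllable 2 is /mwo/: onset /mw/, nucleus /o/, coda ∅.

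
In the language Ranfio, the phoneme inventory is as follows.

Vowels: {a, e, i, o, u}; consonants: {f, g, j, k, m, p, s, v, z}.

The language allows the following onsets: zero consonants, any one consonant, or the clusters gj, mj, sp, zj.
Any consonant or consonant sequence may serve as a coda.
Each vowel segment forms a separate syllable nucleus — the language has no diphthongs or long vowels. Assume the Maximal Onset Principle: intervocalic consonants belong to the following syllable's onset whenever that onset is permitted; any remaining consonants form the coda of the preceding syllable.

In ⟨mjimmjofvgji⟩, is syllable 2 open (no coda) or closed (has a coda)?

Nuclei (vowels): i, o, i → 3 syllables.
/i…o/ gap (V1→V2): cluster /mmj/ — the longest permitted-onset suffix is /mj/; onset = /mj/, preceding coda = /m/.
/o…i/ gap (V2→V3): /fvgj/ splits as /fv/ + /gj/ (/gj/ is the longest suffix that is a licit onset).
Syllabification: mjim.mjofv.gji.
Syllable 2 is /mjofv/ with coda /fv/, so it is closed.

closed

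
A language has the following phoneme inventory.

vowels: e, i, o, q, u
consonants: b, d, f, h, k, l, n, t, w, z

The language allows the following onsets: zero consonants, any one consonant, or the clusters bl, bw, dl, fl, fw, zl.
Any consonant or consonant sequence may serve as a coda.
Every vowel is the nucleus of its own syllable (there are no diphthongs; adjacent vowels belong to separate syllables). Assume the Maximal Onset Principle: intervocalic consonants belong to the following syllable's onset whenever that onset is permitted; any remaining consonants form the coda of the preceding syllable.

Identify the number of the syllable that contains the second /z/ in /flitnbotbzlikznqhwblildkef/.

Vowels present: i, o, i, q, i, e; each is a nucleus, giving 6 syllables.
V1 /i/ – V2 /o/: cluster /tnb/ — the longest permitted-onset suffix is /b/; onset = /b/, preceding coda = /tn/.
V2 /o/ – V3 /i/: cluster /tbzl/ — the longest permitted-onset suffix is /zl/; onset = /zl/, preceding coda = /tb/.
V3 /i/ – V4 /q/: cluster /kzn/ — the longest permitted-onset suffix is /n/; onset = /n/, preceding coda = /kz/.
V4 /q/ – V5 /i/: cluster /hwbl/ — the longest permitted-onset suffix is /bl/; onset = /bl/, preceding coda = /hw/.
V5 /i/ – V6 /e/: cluster /ldk/ — the longest permitted-onset suffix is /k/; onset = /k/, preceding coda = /ld/.
Result: flitn.botb.zlikz.nqhw.blild.kef.
The second /z/ is in the coda of syllable 3 (/zlikz/).

3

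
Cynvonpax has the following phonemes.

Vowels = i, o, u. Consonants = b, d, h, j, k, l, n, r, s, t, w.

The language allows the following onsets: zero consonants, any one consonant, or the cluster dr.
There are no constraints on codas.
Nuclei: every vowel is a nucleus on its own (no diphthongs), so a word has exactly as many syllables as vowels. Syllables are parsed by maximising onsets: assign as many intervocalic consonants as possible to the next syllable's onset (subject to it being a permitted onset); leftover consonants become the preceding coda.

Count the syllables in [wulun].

Nuclei (vowels): u, u → 2 syllables.

2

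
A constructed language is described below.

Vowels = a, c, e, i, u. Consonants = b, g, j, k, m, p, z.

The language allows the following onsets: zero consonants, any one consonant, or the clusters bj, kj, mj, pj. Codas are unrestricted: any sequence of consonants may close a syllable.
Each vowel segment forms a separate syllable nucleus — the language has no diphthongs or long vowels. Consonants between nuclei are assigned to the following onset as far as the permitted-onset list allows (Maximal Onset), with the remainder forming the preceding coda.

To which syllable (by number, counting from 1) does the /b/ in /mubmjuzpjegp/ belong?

1

The vowels are u, u, e — 3 nuclei, so 3 syllables.
Between /u/ (V1) and /u/ (V2): /bmj/ — longest licit onset from the right is /mj/, leaving /b/ as coda.
Between /u/ (V2) and /e/ (V3): /zpj/ — longest licit onset from the right is /pj/, leaving /z/ as coda.
Result: mub.mjuz.pjegp.
The /b/ is in the coda of syllable 1 (/mub/).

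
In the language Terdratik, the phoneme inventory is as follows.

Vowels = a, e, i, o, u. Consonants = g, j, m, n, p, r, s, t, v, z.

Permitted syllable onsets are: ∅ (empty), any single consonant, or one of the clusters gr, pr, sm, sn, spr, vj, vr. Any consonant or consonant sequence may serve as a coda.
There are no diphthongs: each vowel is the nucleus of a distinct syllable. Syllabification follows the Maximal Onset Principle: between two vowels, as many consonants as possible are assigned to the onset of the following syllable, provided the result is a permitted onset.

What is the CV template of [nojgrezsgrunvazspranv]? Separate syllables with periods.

Vowels present: o, e, u, a, a; each is a nucleus, giving 5 syllables.
V1 /o/ – V2 /e/: /jgr/; trying suffixes from longest down, /gr/ is the first permitted one, so coda /j/ | onset /gr/.
V2 /e/ – V3 /u/: /zsgr/ splits as /zs/ + /gr/ (/gr/ is the longest suffix that is a licit onset).
V3 /u/ – V4 /a/: cluster /nv/ — the longest permitted-onset suffix is /v/; onset = /v/, preceding coda = /n/.
V4 /a/ – V5 /a/: /zspr/; trying suffixes from longest down, /spr/ is the first permitted one, so coda /z/ | onset /spr/.
So the parse is noj.grezs.grun.vaz.spranv.
Mapping each syllable to C/V: /noj/ → CVC, /grezs/ → CCVCC, /grun/ → CCVC, /vaz/ → CVC, /spranv/ → CCCVCC.

CVC.CCVCC.CCVC.CVC.CCCVCC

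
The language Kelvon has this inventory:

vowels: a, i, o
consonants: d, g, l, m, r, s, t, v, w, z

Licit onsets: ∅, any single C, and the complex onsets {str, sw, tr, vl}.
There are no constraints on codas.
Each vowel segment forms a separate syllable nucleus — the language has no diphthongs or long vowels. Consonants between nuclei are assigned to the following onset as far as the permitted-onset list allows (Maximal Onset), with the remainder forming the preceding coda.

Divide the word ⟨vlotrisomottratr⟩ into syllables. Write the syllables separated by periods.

vlo.tri.so.mot.tratr

Nuclei (vowels): o, i, o, o, a → 5 syllables.
σ1/σ2 boundary: /tr/ is a licit onset in full, so it all attaches to the next syllable.
σ2/σ3 boundary: /s/ is a single consonant, so it becomes the next onset.
σ3/σ4 boundary: /m/ is a single consonant, so it becomes the next onset.
σ4/σ5 boundary: /ttr/ splits as /t/ + /tr/ (/tr/ is the longest suffix that is a licit onset).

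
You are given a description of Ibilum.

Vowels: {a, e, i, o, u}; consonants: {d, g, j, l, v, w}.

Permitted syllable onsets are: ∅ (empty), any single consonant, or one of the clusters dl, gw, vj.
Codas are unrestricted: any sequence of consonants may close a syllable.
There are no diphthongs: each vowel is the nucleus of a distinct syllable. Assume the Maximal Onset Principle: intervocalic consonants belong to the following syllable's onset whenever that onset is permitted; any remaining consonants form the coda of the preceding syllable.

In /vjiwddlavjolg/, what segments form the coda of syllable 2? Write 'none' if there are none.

none

Nuclei (vowels): i, a, o → 3 syllables.
/i…a/ gap (V1→V2): /wddl/ splits as /wd/ + /dl/ (/dl/ is the longest suffix that is a licit onset).
/a…o/ gap (V2→V3): /vj/ is a licit onset in full, so it all attaches to the next syllable.
So the parse is vjiwd.dla.vjolg.
Syllable 2 is /dla/: onset /dl/, nucleus /a/, coda ∅.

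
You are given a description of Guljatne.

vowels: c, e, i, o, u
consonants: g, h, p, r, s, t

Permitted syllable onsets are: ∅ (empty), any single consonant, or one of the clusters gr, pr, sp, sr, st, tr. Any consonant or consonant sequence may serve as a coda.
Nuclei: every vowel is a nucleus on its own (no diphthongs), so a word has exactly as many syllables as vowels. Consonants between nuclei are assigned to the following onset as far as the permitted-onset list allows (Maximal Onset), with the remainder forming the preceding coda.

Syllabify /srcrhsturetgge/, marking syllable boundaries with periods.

The vowels are c, u, e, e — 4 nuclei, so 4 syllables.
σ1/σ2 boundary: /rhst/ — longest licit onset from the right is /st/, leaving /rh/ as coda.
σ2/σ3 boundary: /r/ is a single consonant, so it becomes the next onset.
σ3/σ4 boundary: /tgg/; trying suffixes from longest down, /g/ is the first permitted one, so coda /tg/ | onset /g/.

srcrh.stu.retg.ge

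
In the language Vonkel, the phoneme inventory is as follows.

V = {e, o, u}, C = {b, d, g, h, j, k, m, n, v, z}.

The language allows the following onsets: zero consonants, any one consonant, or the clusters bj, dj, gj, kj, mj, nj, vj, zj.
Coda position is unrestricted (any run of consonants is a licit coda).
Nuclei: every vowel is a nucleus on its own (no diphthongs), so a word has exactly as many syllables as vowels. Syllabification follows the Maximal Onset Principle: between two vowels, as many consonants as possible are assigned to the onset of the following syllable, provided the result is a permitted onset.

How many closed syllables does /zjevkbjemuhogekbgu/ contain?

Vowels present: e, e, u, o, e, u; each is a nucleus, giving 6 syllables.
V1 /e/ – V2 /e/: /vkbj/ splits as /vk/ + /bj/ (/bj/ is the longest suffix that is a licit onset).
V2 /e/ – V3 /u/: /m/ is a single consonant, so it becomes the next onset.
V3 /u/ – V4 /o/: /h/ is a single consonant, so it becomes the next onset.
V4 /o/ – V5 /e/: just /g/ — single C goes to the following onset.
V5 /e/ – V6 /u/: /kbg/ splits as /kb/ + /g/ (/g/ is the longest suffix that is a licit onset).
Syllabification: zjevk.bje.mu.ho.gekb.gu.
Classifying each syllable: /zjevk/ (closed), /bje/ (open), /mu/ (open), /ho/ (open), /gekb/ (closed), /gu/ (open).
Closed syllables: 2.

2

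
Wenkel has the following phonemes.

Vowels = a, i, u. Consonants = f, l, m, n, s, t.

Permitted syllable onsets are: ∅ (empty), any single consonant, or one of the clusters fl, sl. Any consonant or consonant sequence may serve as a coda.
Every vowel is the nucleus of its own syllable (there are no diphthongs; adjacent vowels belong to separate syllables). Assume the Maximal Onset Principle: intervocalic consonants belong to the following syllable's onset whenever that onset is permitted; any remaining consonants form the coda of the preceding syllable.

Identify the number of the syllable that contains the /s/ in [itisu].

The vowels are i, i, u — 3 nuclei, so 3 syllables.
/i…i/ gap (V1→V2): just /t/ — single C goes to the following onset.
/i…u/ gap (V2→V3): /s/ is a single consonant, so it becomes the next onset.
Result: i.ti.su.
The /s/ is in the onset of syllable 3 (/su/).

3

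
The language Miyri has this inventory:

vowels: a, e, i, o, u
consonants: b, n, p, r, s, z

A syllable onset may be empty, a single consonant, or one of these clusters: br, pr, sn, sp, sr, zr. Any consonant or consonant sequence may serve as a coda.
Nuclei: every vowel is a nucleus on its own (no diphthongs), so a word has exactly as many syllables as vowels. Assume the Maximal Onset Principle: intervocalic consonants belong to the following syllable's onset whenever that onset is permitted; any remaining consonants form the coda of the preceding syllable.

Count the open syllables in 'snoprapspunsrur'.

Nuclei (vowels): o, a, u, u → 4 syllables.
Between /o/ (V1) and /a/ (V2): /pr/ — entire cluster is a permitted onset → onset /pr/, coda ∅.
Between /a/ (V2) and /u/ (V3): cluster /psp/ — the longest permitted-onset suffix is /sp/; onset = /sp/, preceding coda = /p/.
Between /u/ (V3) and /u/ (V4): /nsr/ splits as /n/ + /sr/ (/sr/ is the longest suffix that is a licit onset).
So the parse is sno.prap.spun.srur.
Classifying each syllable: /sno/ (open), /prap/ (closed), /spun/ (closed), /srur/ (closed).
Open syllables: 1.

1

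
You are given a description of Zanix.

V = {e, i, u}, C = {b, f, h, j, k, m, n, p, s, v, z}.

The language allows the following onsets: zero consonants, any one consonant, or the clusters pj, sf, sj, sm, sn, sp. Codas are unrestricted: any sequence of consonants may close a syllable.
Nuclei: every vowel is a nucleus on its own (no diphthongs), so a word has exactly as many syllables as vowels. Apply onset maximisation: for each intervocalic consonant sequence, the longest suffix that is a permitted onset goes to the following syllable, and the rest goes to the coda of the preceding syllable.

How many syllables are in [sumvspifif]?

3

Nuclei (vowels): u, i, i → 3 syllables.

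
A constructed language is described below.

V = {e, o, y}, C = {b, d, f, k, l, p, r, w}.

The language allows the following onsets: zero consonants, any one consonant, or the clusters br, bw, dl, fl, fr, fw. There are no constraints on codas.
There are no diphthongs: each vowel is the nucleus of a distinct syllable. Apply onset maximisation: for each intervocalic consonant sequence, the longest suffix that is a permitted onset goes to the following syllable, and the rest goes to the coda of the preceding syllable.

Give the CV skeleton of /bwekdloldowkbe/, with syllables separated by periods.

The vowels are e, o, o, e — 4 nuclei, so 4 syllables.
V1 /e/ – V2 /o/: /kdl/ splits as /k/ + /dl/ (/dl/ is the longest suffix that is a licit onset).
V2 /o/ – V3 /o/: /ld/; trying suffixes from longest down, /d/ is the first permitted one, so coda /l/ | onset /d/.
V3 /o/ – V4 /e/: /wkb/ splits as /wk/ + /b/ (/b/ is the longest suffix that is a licit onset).
Syllabification: bwek.dlol.dowk.be.
Mapping each syllable to C/V: /bwek/ → CCVC, /dlol/ → CCVC, /dowk/ → CVCC, /be/ → CV.

CCVC.CCVC.CVCC.CV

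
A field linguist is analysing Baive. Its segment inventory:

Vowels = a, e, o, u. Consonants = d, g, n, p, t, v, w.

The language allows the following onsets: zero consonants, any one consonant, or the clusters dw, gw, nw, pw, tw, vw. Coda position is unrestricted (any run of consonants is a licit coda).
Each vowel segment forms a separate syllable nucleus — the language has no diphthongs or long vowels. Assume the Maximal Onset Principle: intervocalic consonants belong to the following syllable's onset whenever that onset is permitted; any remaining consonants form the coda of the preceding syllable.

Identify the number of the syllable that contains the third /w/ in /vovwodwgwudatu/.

3

Vowels present: o, o, u, a, u; each is a nucleus, giving 5 syllables.
/o…o/ gap (V1→V2): /vw/ is a licit onset in full, so it all attaches to the next syllable.
/o…u/ gap (V2→V3): /dwgw/ — longest licit onset from the right is /gw/, leaving /dw/ as coda.
/u…a/ gap (V3→V4): /d/ is a single consonant, so it becomes the next onset.
/a…u/ gap (V4→V5): just /t/ — single C goes to the following onset.
Syllabification: vo.vwodw.gwu.da.tu.
The third /w/ is in the onset of syllable 3 (/gwu/).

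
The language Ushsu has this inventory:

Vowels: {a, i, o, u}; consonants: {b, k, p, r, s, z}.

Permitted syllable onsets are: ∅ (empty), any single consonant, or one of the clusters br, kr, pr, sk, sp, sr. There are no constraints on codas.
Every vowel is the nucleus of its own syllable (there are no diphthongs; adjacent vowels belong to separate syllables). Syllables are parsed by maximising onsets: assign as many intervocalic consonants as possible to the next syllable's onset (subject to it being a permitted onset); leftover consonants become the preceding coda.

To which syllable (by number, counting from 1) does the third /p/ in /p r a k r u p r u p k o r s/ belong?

3

Nuclei (vowels): a, u, u, o → 4 syllables.
/a…u/ gap (V1→V2): /kr/ is a licit onset in full, so it all attaches to the next syllable.
/u…u/ gap (V2→V3): /pr/ — entire cluster is a permitted onset → onset /pr/, coda ∅.
/u…o/ gap (V3→V4): /pk/ splits as /p/ + /k/ (/k/ is the longest suffix that is a licit onset).
Syllabification: pra.kru.prup.kors.
The third /p/ is in the coda of syllable 3 (/prup/).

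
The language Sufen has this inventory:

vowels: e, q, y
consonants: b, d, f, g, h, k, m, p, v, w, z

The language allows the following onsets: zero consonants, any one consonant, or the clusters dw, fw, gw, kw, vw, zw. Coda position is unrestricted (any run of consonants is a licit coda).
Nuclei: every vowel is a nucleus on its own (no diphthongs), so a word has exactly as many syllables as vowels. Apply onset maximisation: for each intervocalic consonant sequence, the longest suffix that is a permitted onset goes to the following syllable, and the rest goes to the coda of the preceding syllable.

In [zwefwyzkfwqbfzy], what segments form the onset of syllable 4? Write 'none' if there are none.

Nuclei (vowels): e, y, q, y → 4 syllables.
V1 /e/ – V2 /y/: /fw/ — entire cluster is a permitted onset → onset /fw/, coda ∅.
V2 /y/ – V3 /q/: cluster /zkfw/ — the longest permitted-onset suffix is /fw/; onset = /fw/, preceding coda = /zk/.
V3 /q/ – V4 /y/: /bfz/; trying suffixes from longest down, /z/ is the first permitted one, so coda /bf/ | onset /z/.
So the parse is zwe.fwyzk.fwqbf.zy.
Syllable 4 is /zy/: onset /z/, nucleus /y/, coda ∅.

z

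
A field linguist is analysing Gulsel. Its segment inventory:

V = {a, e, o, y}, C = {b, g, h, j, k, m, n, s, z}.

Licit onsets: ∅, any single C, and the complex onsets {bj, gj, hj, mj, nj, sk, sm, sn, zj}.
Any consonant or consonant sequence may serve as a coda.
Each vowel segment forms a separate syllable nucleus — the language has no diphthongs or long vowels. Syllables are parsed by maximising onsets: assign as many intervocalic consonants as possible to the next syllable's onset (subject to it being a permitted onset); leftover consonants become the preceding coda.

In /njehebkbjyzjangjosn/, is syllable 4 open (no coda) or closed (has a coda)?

The vowels are e, e, y, a, o — 5 nuclei, so 5 syllables.
Between /e/ (V1) and /e/ (V2): /h/ → onset of the next syllable (single consonants are always licit onsets).
Between /e/ (V2) and /y/ (V3): cluster /bkbj/ — the longest permitted-onset suffix is /bj/; onset = /bj/, preceding coda = /bk/.
Between /y/ (V3) and /a/ (V4): /zj/ is a licit onset in full, so it all attaches to the next syllable.
Between /a/ (V4) and /o/ (V5): cluster /ngj/ — the longest permitted-onset suffix is /gj/; onset = /gj/, preceding coda = /n/.
Putting it together: nje.hebk.bjy.zjan.gjosn.
Syllable 4 is /zjan/ with coda /n/, so it is closed.

closed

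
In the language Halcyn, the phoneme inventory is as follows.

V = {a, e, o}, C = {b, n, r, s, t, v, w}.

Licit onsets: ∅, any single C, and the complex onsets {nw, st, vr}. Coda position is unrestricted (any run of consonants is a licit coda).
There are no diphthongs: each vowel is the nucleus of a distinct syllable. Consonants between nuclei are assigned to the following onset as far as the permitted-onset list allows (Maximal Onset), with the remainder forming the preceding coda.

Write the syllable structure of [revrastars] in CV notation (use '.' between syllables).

CV.CCV.CCVCC

Vowels present: e, a, a; each is a nucleus, giving 3 syllables.
/e…a/ gap (V1→V2): /vr/ is a licit onset in full, so it all attaches to the next syllable.
/a…a/ gap (V2→V3): /st/ — entire cluster is a permitted onset → onset /st/, coda ∅.
So the parse is re.vra.stars.
Mapping each syllable to C/V: /re/ → CV, /vra/ → CCV, /stars/ → CCVCC.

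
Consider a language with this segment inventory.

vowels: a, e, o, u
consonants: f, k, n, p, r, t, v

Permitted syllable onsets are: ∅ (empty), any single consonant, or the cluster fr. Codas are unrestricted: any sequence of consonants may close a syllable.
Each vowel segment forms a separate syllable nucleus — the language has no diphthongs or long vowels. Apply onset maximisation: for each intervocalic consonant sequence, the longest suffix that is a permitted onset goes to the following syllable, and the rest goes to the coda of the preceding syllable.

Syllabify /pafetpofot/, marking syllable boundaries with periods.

pa.fet.po.fot

Nuclei (vowels): a, e, o, o → 4 syllables.
/a…e/ gap (V1→V2): /f/ → onset of the next syllable (single consonants are always licit onsets).
/e…o/ gap (V2→V3): /tp/; trying suffixes from longest down, /p/ is the first permitted one, so coda /t/ | onset /p/.
/o…o/ gap (V3→V4): just /f/ — single C goes to the following onset.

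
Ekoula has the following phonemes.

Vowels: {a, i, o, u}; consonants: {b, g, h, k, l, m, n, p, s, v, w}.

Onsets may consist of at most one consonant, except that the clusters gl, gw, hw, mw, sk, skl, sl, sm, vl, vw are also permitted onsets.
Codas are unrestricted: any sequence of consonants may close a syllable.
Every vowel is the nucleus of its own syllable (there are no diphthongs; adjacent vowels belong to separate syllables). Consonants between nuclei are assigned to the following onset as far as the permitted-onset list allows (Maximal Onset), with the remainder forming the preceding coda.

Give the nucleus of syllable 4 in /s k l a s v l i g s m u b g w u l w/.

Nuclei (vowels): a, i, u, u → 4 syllables.
The fourth nucleus (vowel 4 from the left) is /u/.

u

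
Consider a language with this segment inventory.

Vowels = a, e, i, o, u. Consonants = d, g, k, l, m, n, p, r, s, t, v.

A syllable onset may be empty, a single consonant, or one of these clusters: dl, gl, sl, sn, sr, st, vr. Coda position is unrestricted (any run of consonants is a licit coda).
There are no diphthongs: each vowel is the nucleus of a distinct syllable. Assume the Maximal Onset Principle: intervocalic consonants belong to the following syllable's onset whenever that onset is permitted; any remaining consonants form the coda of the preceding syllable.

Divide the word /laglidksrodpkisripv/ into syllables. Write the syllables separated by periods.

la.glidk.srodp.ki.sripv

Nuclei (vowels): a, i, o, i, i → 5 syllables.
/a…i/ gap (V1→V2): /gl/ is a licit onset in full, so it all attaches to the next syllable.
/i…o/ gap (V2→V3): /dksr/ — longest licit onset from the right is /sr/, leaving /dk/ as coda.
/o…i/ gap (V3→V4): /dpk/; trying suffixes from longest down, /k/ is the first permitted one, so coda /dp/ | onset /k/.
/i…i/ gap (V4→V5): /sr/ is a licit onset in full, so it all attaches to the next syllable.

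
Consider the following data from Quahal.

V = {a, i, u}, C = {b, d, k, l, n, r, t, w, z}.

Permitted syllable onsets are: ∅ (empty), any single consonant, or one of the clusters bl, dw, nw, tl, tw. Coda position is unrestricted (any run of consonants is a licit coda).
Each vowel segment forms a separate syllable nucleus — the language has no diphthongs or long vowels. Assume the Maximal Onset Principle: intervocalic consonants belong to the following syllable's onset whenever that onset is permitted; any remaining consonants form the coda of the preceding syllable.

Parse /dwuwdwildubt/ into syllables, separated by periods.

Vowels present: u, i, u; each is a nucleus, giving 3 syllables.
σ1/σ2 boundary: cluster /wdw/ — the longest permitted-onset suffix is /dw/; onset = /dw/, preceding coda = /w/.
σ2/σ3 boundary: /ld/ — longest licit onset from the right is /d/, leaving /l/ as coda.

dwuw.dwil.dubt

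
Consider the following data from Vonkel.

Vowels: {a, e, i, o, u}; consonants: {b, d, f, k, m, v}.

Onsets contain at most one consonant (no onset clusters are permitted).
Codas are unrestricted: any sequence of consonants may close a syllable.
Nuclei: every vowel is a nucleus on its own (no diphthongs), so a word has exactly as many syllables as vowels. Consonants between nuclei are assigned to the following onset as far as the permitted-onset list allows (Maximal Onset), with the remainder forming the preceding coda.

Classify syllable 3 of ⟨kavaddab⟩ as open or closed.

closed

The vowels are a, a, a — 3 nuclei, so 3 syllables.
σ1/σ2 boundary: /v/ is a single consonant, so it becomes the next onset.
σ2/σ3 boundary: /dd/ splits as /d/ + /d/ (/d/ is the longest suffix that is a licit onset).
So the parse is ka.vad.dab.
Syllable 3 is /dab/ with coda /b/, so it is closed.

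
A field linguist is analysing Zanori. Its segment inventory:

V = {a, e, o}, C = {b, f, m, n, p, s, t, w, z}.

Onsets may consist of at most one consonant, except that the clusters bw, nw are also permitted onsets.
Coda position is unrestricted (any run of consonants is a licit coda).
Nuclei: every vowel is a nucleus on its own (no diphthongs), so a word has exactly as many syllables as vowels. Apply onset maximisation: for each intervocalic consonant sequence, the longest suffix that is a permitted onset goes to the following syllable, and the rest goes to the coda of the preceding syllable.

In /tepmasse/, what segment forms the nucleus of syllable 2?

a

Vowels present: e, a, e; each is a nucleus, giving 3 syllables.
The second nucleus (vowel 2 from the left) is /a/.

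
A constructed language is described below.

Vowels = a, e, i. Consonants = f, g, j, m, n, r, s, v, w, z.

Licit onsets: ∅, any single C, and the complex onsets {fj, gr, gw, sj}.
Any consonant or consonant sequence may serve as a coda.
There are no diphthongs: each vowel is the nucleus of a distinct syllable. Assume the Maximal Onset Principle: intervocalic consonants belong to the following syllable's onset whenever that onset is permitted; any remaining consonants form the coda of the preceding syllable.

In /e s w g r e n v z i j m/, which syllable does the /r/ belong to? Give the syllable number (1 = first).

Vowels present: e, e, i; each is a nucleus, giving 3 syllables.
σ1/σ2 boundary: /swgr/; trying suffixes from longest down, /gr/ is the first permitted one, so coda /sw/ | onset /gr/.
σ2/σ3 boundary: /nvz/ splits as /nv/ + /z/ (/z/ is the longest suffix that is a licit onset).
Putting it together: esw.grenv.zijm.
The /r/ is in the onset of syllable 2 (/grenv/).

2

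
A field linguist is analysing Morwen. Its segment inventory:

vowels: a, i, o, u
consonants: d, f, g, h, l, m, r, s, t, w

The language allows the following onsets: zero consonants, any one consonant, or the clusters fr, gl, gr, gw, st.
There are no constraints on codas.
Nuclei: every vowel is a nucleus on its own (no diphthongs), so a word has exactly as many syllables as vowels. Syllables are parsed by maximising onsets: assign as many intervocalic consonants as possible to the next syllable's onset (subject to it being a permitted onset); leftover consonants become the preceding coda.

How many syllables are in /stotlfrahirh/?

3

The vowels are o, a, i — 3 nuclei, so 3 syllables.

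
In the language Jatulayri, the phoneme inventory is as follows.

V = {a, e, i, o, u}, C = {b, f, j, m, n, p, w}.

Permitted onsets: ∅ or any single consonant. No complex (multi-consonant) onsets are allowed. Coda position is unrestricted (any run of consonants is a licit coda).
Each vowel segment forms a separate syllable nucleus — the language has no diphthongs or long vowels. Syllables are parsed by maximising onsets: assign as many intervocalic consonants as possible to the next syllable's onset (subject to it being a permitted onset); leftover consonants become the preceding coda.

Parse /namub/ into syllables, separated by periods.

na.mub

Vowels present: a, u; each is a nucleus, giving 2 syllables.
/a…u/ gap (V1→V2): /m/ is a single consonant, so it becomes the next onset.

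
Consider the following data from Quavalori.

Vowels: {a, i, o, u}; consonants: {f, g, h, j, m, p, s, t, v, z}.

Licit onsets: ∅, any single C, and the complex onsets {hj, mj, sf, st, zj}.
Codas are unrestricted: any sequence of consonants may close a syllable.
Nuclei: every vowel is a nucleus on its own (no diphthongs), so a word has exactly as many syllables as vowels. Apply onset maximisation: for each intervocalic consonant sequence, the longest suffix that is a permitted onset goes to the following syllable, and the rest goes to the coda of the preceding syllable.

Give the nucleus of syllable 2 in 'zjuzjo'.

o

The vowels are u, o — 2 nuclei, so 2 syllables.
The second nucleus (vowel 2 from the left) is /o/.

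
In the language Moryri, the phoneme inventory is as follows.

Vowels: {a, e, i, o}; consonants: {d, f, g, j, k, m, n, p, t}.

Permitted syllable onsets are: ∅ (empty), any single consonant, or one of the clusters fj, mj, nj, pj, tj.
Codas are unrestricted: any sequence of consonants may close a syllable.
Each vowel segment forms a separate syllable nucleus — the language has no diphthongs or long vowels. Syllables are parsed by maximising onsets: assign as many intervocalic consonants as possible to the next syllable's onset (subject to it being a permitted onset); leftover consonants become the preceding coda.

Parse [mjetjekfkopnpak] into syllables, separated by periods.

mje.tjekf.kopn.pak

The vowels are e, e, o, a — 4 nuclei, so 4 syllables.
Between /e/ (V1) and /e/ (V2): /tj/ — entire cluster is a permitted onset → onset /tj/, coda ∅.
Between /e/ (V2) and /o/ (V3): /kfk/ — longest licit onset from the right is /k/, leaving /kf/ as coda.
Between /o/ (V3) and /a/ (V4): /pnp/; trying suffixes from longest down, /p/ is the first permitted one, so coda /pn/ | onset /p/.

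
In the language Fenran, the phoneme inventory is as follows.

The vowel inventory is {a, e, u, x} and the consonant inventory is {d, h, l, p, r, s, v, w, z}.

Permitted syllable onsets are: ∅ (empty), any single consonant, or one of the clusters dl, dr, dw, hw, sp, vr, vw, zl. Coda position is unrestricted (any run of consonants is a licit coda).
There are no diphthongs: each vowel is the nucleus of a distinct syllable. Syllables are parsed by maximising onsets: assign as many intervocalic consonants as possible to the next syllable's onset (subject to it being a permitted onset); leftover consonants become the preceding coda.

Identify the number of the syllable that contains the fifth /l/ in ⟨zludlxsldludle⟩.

4

Vowels present: u, x, u, e; each is a nucleus, giving 4 syllables.
Between /u/ (V1) and /x/ (V2): /dl/ is a licit onset in full, so it all attaches to the next syllable.
Between /x/ (V2) and /u/ (V3): /sldl/ splits as /sl/ + /dl/ (/dl/ is the longest suffix that is a licit onset).
Between /u/ (V3) and /e/ (V4): /dl/ — entire cluster is a permitted onset → onset /dl/, coda ∅.
So the parse is zlu.dlxsl.dlu.dle.
The fifth /l/ is in the onset of syllable 4 (/dle/).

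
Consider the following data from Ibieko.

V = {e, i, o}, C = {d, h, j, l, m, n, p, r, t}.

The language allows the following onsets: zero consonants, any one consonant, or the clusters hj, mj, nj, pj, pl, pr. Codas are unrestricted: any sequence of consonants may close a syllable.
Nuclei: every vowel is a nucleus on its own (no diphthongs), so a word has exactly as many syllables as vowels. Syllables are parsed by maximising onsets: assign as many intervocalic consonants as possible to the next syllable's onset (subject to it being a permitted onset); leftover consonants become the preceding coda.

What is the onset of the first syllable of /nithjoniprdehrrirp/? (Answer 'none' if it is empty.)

The vowels are i, o, i, e, i — 5 nuclei, so 5 syllables.
/i…o/ gap (V1→V2): /thj/; trying suffixes from longest down, /hj/ is the first permitted one, so coda /t/ | onset /hj/.
/o…i/ gap (V2→V3): just /n/ — single C goes to the following onset.
/i…e/ gap (V3→V4): /prd/; trying suffixes from longest down, /d/ is the first permitted one, so coda /pr/ | onset /d/.
/e…i/ gap (V4→V5): /hrr/ splits as /hr/ + /r/ (/r/ is the longest suffix that is a licit onset).
So the parse is nit.hjo.nipr.dehr.rirp.
Syllable 1 is /nit/: onset /n/, nucleus /i/, coda /t/.

n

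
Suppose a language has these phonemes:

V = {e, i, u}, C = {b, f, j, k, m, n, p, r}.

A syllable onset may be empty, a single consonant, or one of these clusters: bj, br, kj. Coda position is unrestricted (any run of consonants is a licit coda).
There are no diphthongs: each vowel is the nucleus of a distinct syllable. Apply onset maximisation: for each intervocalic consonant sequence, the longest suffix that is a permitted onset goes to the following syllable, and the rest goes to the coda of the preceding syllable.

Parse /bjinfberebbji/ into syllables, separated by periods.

bjinf.be.reb.bji

The vowels are i, e, e, i — 4 nuclei, so 4 syllables.
V1 /i/ – V2 /e/: /nfb/ — longest licit onset from the right is /b/, leaving /nf/ as coda.
V2 /e/ – V3 /e/: /r/ → onset of the next syllable (single consonants are always licit onsets).
V3 /e/ – V4 /i/: cluster /bbj/ — the longest permitted-onset suffix is /bj/; onset = /bj/, preceding coda = /b/.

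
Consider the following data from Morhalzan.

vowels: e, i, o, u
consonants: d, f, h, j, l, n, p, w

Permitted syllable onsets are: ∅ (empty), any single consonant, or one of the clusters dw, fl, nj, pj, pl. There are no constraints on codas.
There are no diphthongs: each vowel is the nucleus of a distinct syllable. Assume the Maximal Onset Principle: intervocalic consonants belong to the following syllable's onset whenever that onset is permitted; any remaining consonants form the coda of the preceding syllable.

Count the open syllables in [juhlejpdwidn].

Vowels present: u, e, i; each is a nucleus, giving 3 syllables.
σ1/σ2 boundary: cluster /hl/ — the longest permitted-onset suffix is /l/; onset = /l/, preceding coda = /h/.
σ2/σ3 boundary: /jpdw/ splits as /jp/ + /dw/ (/dw/ is the longest suffix that is a licit onset).
Putting it together: juh.lejp.dwidn.
Classifying each syllable: /juh/ (closed), /lejp/ (closed), /dwidn/ (closed).
Open syllables: 0.

0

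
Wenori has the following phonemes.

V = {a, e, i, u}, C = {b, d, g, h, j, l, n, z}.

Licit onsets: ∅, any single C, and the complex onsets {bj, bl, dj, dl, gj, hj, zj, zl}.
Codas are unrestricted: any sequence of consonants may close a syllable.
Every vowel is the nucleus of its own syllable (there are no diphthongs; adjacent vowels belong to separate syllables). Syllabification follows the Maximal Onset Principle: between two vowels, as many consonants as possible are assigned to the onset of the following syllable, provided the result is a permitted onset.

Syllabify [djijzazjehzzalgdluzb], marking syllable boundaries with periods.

djij.za.zjehz.zalg.dluzb

Nuclei (vowels): i, a, e, a, u → 5 syllables.
σ1/σ2 boundary: /jz/ splits as /j/ + /z/ (/z/ is the longest suffix that is a licit onset).
σ2/σ3 boundary: /zj/ is a licit onset in full, so it all attaches to the next syllable.
σ3/σ4 boundary: cluster /hzz/ — the longest permitted-onset suffix is /z/; onset = /z/, preceding coda = /hz/.
σ4/σ5 boundary: /lgdl/ — longest licit onset from the right is /dl/, leaving /lg/ as coda.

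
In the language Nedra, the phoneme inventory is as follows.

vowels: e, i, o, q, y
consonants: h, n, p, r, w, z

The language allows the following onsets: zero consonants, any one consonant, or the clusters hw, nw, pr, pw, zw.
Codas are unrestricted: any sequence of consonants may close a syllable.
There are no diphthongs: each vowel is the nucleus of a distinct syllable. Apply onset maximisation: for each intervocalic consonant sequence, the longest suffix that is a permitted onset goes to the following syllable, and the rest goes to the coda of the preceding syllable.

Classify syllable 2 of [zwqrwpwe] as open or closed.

Vowels present: q, e; each is a nucleus, giving 2 syllables.
Between /q/ (V1) and /e/ (V2): /rwpw/ splits as /rw/ + /pw/ (/pw/ is the longest suffix that is a licit onset).
Result: zwqrw.pwe.
Syllable 2 is /pwe/; it ends in its nucleus with no coda, so it is open.

open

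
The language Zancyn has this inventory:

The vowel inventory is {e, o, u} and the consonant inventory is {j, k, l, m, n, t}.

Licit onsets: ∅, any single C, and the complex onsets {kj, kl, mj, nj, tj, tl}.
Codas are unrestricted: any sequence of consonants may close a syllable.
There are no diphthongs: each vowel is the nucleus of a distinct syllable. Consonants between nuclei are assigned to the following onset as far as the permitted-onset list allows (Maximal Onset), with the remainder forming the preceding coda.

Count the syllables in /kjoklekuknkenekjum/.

6

Vowels present: o, e, u, e, e, u; each is a nucleus, giving 6 syllables.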